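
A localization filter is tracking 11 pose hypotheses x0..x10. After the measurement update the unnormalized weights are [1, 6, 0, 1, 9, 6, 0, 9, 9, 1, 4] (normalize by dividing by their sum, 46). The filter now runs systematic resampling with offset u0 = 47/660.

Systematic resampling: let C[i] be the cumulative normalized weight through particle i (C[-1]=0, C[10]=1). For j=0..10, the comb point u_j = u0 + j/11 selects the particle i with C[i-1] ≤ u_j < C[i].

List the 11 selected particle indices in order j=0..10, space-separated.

1 3 4 4 5 7 7 8 8 8 10

C = [1/46, 7/46, 7/46, 4/23, 17/46, 1/2, 1/2, 16/23, 41/46, 21/23, 1]
j=0: u_0=47/660 ∈ [1/46, 7/46) → index 1
j=1: u_1=107/660 ∈ [7/46, 4/23) → index 3
j=2: u_2=167/660 ∈ [4/23, 17/46) → index 4
j=3: u_3=227/660 ∈ [4/23, 17/46) → index 4
j=4: u_4=287/660 ∈ [17/46, 1/2) → index 5
j=5: u_5=347/660 ∈ [1/2, 16/23) → index 7
j=6: u_6=37/60 ∈ [1/2, 16/23) → index 7
j=7: u_7=467/660 ∈ [16/23, 41/46) → index 8
j=8: u_8=527/660 ∈ [16/23, 41/46) → index 8
j=9: u_9=587/660 ∈ [16/23, 41/46) → index 8
j=10: u_10=647/660 ∈ [21/23, 1) → index 10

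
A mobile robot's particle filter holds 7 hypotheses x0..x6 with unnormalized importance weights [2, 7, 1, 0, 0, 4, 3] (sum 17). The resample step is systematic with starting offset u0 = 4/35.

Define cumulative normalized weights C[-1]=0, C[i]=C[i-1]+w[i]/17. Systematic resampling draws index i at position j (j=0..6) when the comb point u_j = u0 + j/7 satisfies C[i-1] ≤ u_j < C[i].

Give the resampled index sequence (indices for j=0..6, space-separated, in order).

C = [2/17, 9/17, 10/17, 10/17, 10/17, 14/17, 1]
j=0: u_0=4/35 ∈ [0, 2/17) → index 0
j=1: u_1=9/35 ∈ [2/17, 9/17) → index 1
j=2: u_2=2/5 ∈ [2/17, 9/17) → index 1
j=3: u_3=19/35 ∈ [9/17, 10/17) → index 2
j=4: u_4=24/35 ∈ [10/17, 14/17) → index 5
j=5: u_5=29/35 ∈ [14/17, 1) → index 6
j=6: u_6=34/35 ∈ [14/17, 1) → index 6

0 1 1 2 5 6 6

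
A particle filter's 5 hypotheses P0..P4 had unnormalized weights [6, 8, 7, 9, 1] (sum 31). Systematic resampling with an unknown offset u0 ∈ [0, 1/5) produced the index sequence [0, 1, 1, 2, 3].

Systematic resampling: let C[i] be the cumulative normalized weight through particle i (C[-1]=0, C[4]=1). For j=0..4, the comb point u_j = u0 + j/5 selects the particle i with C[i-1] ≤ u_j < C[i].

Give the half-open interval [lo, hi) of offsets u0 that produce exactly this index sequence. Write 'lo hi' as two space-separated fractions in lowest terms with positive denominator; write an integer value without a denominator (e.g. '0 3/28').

C = [6/31, 14/31, 21/31, 30/31, 1]
j=0 picked index 0: u0 ∈ [0, 6/31)
j=1 picked index 1: u0 ∈ [-1/155, 39/155)
j=2 picked index 1: u0 ∈ [-32/155, 8/155)
j=3 picked index 2: u0 ∈ [-23/155, 12/155)
j=4 picked index 3: u0 ∈ [-19/155, 26/155)
intersection: [0, 8/155)

0 8/155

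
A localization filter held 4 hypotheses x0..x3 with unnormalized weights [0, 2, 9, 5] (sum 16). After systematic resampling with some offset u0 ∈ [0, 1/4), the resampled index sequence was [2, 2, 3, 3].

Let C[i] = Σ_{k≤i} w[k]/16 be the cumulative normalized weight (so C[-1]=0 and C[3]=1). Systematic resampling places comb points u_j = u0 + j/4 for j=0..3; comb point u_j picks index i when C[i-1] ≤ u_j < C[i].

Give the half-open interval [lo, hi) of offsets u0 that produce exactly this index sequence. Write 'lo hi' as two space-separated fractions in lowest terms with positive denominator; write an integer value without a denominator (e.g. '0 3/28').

3/16 1/4

C = [0, 1/8, 11/16, 1]
j=0 picked index 2: u0 ∈ [1/8, 11/16)
j=1 picked index 2: u0 ∈ [-1/8, 7/16)
j=2 picked index 3: u0 ∈ [3/16, 1/2)
j=3 picked index 3: u0 ∈ [-1/16, 1/4)
intersection: [3/16, 1/4)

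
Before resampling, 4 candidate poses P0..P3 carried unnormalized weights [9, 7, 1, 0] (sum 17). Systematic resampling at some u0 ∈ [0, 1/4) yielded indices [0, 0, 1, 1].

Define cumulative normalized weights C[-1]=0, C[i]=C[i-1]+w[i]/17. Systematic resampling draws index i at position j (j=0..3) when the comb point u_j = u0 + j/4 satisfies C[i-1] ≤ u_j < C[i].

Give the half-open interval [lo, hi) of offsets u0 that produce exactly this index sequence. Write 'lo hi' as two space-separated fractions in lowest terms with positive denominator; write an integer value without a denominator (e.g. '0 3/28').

C = [9/17, 16/17, 1, 1]
j=0 picked index 0: u0 ∈ [0, 9/17)
j=1 picked index 0: u0 ∈ [-1/4, 19/68)
j=2 picked index 1: u0 ∈ [1/34, 15/34)
j=3 picked index 1: u0 ∈ [-15/68, 13/68)
intersection: [1/34, 13/68)

1/34 13/68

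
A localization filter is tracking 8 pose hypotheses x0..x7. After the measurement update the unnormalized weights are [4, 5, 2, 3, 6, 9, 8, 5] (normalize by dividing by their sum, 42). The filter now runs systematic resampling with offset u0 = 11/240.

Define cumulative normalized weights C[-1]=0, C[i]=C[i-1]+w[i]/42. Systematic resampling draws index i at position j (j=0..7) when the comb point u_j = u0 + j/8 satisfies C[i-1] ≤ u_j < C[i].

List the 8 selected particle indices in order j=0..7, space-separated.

0 1 3 4 5 5 6 7

C = [2/21, 3/14, 11/42, 1/3, 10/21, 29/42, 37/42, 1]
j=0: u_0=11/240 ∈ [0, 2/21) → index 0
j=1: u_1=41/240 ∈ [2/21, 3/14) → index 1
j=2: u_2=71/240 ∈ [11/42, 1/3) → index 3
j=3: u_3=101/240 ∈ [1/3, 10/21) → index 4
j=4: u_4=131/240 ∈ [10/21, 29/42) → index 5
j=5: u_5=161/240 ∈ [10/21, 29/42) → index 5
j=6: u_6=191/240 ∈ [29/42, 37/42) → index 6
j=7: u_7=221/240 ∈ [37/42, 1) → index 7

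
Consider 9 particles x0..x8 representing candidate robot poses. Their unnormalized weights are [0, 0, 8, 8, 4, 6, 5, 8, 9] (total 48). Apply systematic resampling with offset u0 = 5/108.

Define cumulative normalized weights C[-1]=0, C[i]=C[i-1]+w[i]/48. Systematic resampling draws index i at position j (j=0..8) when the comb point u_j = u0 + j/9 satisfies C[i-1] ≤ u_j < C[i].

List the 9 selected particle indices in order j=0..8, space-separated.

C = [0, 0, 1/6, 1/3, 5/12, 13/24, 31/48, 13/16, 1]
j=0: u_0=5/108 ∈ [0, 1/6) → index 2
j=1: u_1=17/108 ∈ [0, 1/6) → index 2
j=2: u_2=29/108 ∈ [1/6, 1/3) → index 3
j=3: u_3=41/108 ∈ [1/3, 5/12) → index 4
j=4: u_4=53/108 ∈ [5/12, 13/24) → index 5
j=5: u_5=65/108 ∈ [13/24, 31/48) → index 6
j=6: u_6=77/108 ∈ [31/48, 13/16) → index 7
j=7: u_7=89/108 ∈ [13/16, 1) → index 8
j=8: u_8=101/108 ∈ [13/16, 1) → index 8

2 2 3 4 5 6 7 8 8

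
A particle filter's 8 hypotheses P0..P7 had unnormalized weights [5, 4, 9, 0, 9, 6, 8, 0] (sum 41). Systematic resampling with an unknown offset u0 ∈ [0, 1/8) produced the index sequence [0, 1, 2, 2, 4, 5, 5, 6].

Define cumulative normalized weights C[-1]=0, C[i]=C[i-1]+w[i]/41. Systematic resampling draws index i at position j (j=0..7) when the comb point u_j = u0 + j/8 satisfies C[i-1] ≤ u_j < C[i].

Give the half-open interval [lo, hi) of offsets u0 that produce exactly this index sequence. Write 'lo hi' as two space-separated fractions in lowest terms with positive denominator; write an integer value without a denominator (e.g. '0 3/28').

C = [5/41, 9/41, 18/41, 18/41, 27/41, 33/41, 1, 1]
j=0 picked index 0: u0 ∈ [0, 5/41)
j=1 picked index 1: u0 ∈ [-1/328, 31/328)
j=2 picked index 2: u0 ∈ [-5/164, 31/164)
j=3 picked index 2: u0 ∈ [-51/328, 21/328)
j=4 picked index 4: u0 ∈ [-5/82, 13/82)
j=5 picked index 5: u0 ∈ [11/328, 59/328)
j=6 picked index 5: u0 ∈ [-15/164, 9/164)
j=7 picked index 6: u0 ∈ [-23/328, 1/8)
intersection: [11/328, 9/164)

11/328 9/164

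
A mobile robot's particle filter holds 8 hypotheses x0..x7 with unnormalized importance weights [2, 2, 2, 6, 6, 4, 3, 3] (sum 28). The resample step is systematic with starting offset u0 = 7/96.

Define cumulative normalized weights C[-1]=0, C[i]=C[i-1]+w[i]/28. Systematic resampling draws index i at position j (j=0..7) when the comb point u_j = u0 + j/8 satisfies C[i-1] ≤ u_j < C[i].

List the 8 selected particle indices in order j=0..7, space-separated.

C = [1/14, 1/7, 3/14, 3/7, 9/14, 11/14, 25/28, 1]
j=0: u_0=7/96 ∈ [1/14, 1/7) → index 1
j=1: u_1=19/96 ∈ [1/7, 3/14) → index 2
j=2: u_2=31/96 ∈ [3/14, 3/7) → index 3
j=3: u_3=43/96 ∈ [3/7, 9/14) → index 4
j=4: u_4=55/96 ∈ [3/7, 9/14) → index 4
j=5: u_5=67/96 ∈ [9/14, 11/14) → index 5
j=6: u_6=79/96 ∈ [11/14, 25/28) → index 6
j=7: u_7=91/96 ∈ [25/28, 1) → index 7

1 2 3 4 4 5 6 7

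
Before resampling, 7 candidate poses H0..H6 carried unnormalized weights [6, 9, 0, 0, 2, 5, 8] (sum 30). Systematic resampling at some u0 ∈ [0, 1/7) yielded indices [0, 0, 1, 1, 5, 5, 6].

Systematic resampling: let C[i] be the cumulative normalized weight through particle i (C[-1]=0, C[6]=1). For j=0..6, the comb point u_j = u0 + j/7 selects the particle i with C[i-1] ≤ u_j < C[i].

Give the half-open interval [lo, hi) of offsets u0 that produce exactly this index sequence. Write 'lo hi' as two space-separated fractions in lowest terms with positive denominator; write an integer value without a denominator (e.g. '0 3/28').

0 2/105

C = [1/5, 1/2, 1/2, 1/2, 17/30, 11/15, 1]
j=0 picked index 0: u0 ∈ [0, 1/5)
j=1 picked index 0: u0 ∈ [-1/7, 2/35)
j=2 picked index 1: u0 ∈ [-3/35, 3/14)
j=3 picked index 1: u0 ∈ [-8/35, 1/14)
j=4 picked index 5: u0 ∈ [-1/210, 17/105)
j=5 picked index 5: u0 ∈ [-31/210, 2/105)
j=6 picked index 6: u0 ∈ [-13/105, 1/7)
intersection: [0, 2/105)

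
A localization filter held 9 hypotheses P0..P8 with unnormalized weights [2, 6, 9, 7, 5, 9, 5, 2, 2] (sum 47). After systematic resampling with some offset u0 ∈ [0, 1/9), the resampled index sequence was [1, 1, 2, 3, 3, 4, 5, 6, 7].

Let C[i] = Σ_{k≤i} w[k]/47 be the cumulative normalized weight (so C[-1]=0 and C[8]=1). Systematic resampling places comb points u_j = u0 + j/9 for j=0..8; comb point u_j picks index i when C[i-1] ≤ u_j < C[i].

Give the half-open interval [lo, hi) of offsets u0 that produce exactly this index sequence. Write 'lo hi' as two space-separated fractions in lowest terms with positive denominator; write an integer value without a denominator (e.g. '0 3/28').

2/47 25/423

C = [2/47, 8/47, 17/47, 24/47, 29/47, 38/47, 43/47, 45/47, 1]
j=0 picked index 1: u0 ∈ [2/47, 8/47)
j=1 picked index 1: u0 ∈ [-29/423, 25/423)
j=2 picked index 2: u0 ∈ [-22/423, 59/423)
j=3 picked index 3: u0 ∈ [4/141, 25/141)
j=4 picked index 3: u0 ∈ [-35/423, 28/423)
j=5 picked index 4: u0 ∈ [-19/423, 26/423)
j=6 picked index 5: u0 ∈ [-7/141, 20/141)
j=7 picked index 6: u0 ∈ [13/423, 58/423)
j=8 picked index 7: u0 ∈ [11/423, 29/423)
intersection: [2/47, 25/423)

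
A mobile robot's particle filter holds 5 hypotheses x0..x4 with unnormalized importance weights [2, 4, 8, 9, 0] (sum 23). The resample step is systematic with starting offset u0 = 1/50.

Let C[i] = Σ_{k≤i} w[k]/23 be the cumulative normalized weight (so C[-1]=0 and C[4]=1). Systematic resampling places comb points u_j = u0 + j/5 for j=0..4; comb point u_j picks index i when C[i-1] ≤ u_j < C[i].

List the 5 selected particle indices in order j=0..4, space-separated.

C = [2/23, 6/23, 14/23, 1, 1]
j=0: u_0=1/50 ∈ [0, 2/23) → index 0
j=1: u_1=11/50 ∈ [2/23, 6/23) → index 1
j=2: u_2=21/50 ∈ [6/23, 14/23) → index 2
j=3: u_3=31/50 ∈ [14/23, 1) → index 3
j=4: u_4=41/50 ∈ [14/23, 1) → index 3

0 1 2 3 3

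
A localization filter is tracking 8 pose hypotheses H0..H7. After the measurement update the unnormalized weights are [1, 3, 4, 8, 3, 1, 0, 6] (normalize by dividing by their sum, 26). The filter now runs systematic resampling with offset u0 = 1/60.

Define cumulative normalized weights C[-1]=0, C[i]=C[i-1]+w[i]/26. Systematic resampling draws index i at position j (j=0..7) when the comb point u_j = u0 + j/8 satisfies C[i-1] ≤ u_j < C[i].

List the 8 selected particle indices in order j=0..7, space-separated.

0 1 2 3 3 4 5 7

C = [1/26, 2/13, 4/13, 8/13, 19/26, 10/13, 10/13, 1]
j=0: u_0=1/60 ∈ [0, 1/26) → index 0
j=1: u_1=17/120 ∈ [1/26, 2/13) → index 1
j=2: u_2=4/15 ∈ [2/13, 4/13) → index 2
j=3: u_3=47/120 ∈ [4/13, 8/13) → index 3
j=4: u_4=31/60 ∈ [4/13, 8/13) → index 3
j=5: u_5=77/120 ∈ [8/13, 19/26) → index 4
j=6: u_6=23/30 ∈ [19/26, 10/13) → index 5
j=7: u_7=107/120 ∈ [10/13, 1) → index 7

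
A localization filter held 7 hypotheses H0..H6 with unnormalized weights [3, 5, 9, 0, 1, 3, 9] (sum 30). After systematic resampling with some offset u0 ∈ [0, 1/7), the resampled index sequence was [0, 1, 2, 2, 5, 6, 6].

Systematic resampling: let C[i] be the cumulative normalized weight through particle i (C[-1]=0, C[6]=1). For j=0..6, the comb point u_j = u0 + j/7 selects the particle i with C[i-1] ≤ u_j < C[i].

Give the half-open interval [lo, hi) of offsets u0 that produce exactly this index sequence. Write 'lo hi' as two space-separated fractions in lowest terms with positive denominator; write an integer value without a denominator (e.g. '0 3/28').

1/35 1/10

C = [1/10, 4/15, 17/30, 17/30, 3/5, 7/10, 1]
j=0 picked index 0: u0 ∈ [0, 1/10)
j=1 picked index 1: u0 ∈ [-3/70, 13/105)
j=2 picked index 2: u0 ∈ [-2/105, 59/210)
j=3 picked index 2: u0 ∈ [-17/105, 29/210)
j=4 picked index 5: u0 ∈ [1/35, 9/70)
j=5 picked index 6: u0 ∈ [-1/70, 2/7)
j=6 picked index 6: u0 ∈ [-11/70, 1/7)
intersection: [1/35, 1/10)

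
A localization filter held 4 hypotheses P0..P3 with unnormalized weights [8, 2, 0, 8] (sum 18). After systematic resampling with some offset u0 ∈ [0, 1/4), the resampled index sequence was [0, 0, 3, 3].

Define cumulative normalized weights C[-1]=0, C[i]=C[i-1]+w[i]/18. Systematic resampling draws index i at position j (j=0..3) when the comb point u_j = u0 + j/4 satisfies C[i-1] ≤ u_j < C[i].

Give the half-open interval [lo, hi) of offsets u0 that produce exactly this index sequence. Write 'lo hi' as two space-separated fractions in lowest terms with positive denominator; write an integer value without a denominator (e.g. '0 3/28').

1/18 7/36

C = [4/9, 5/9, 5/9, 1]
j=0 picked index 0: u0 ∈ [0, 4/9)
j=1 picked index 0: u0 ∈ [-1/4, 7/36)
j=2 picked index 3: u0 ∈ [1/18, 1/2)
j=3 picked index 3: u0 ∈ [-7/36, 1/4)
intersection: [1/18, 7/36)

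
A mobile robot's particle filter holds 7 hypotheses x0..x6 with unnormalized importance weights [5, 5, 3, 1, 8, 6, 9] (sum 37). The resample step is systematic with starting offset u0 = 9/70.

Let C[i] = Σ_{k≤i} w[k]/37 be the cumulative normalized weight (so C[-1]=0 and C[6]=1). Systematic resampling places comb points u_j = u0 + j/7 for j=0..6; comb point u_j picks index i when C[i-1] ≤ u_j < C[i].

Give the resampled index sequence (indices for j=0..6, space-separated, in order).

0 2 4 4 5 6 6

C = [5/37, 10/37, 13/37, 14/37, 22/37, 28/37, 1]
j=0: u_0=9/70 ∈ [0, 5/37) → index 0
j=1: u_1=19/70 ∈ [10/37, 13/37) → index 2
j=2: u_2=29/70 ∈ [14/37, 22/37) → index 4
j=3: u_3=39/70 ∈ [14/37, 22/37) → index 4
j=4: u_4=7/10 ∈ [22/37, 28/37) → index 5
j=5: u_5=59/70 ∈ [28/37, 1) → index 6
j=6: u_6=69/70 ∈ [28/37, 1) → index 6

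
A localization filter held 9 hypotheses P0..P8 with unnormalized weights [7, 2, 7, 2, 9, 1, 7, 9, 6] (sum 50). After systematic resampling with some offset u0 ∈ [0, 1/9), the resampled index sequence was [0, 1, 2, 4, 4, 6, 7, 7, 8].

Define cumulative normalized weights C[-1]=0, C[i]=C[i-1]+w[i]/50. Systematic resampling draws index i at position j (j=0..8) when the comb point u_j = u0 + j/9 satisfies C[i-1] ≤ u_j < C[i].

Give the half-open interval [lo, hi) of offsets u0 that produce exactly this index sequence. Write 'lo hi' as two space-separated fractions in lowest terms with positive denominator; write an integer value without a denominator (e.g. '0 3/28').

C = [7/50, 9/50, 8/25, 9/25, 27/50, 14/25, 7/10, 22/25, 1]
j=0 picked index 0: u0 ∈ [0, 7/50)
j=1 picked index 1: u0 ∈ [13/450, 31/450)
j=2 picked index 2: u0 ∈ [-19/450, 22/225)
j=3 picked index 4: u0 ∈ [2/75, 31/150)
j=4 picked index 4: u0 ∈ [-19/225, 43/450)
j=5 picked index 6: u0 ∈ [1/225, 13/90)
j=6 picked index 7: u0 ∈ [1/30, 16/75)
j=7 picked index 7: u0 ∈ [-7/90, 23/225)
j=8 picked index 8: u0 ∈ [-2/225, 1/9)
intersection: [1/30, 31/450)

1/30 31/450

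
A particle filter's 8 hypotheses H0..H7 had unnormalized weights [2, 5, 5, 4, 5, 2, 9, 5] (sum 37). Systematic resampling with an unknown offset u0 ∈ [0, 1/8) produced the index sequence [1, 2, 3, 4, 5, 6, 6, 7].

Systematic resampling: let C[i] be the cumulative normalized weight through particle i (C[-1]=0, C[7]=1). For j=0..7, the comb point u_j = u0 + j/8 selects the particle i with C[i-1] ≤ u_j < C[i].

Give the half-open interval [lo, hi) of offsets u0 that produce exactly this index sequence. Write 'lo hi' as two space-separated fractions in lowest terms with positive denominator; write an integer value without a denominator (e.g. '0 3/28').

C = [2/37, 7/37, 12/37, 16/37, 21/37, 23/37, 32/37, 1]
j=0 picked index 1: u0 ∈ [2/37, 7/37)
j=1 picked index 2: u0 ∈ [19/296, 59/296)
j=2 picked index 3: u0 ∈ [11/148, 27/148)
j=3 picked index 4: u0 ∈ [17/296, 57/296)
j=4 picked index 5: u0 ∈ [5/74, 9/74)
j=5 picked index 6: u0 ∈ [-1/296, 71/296)
j=6 picked index 6: u0 ∈ [-19/148, 17/148)
j=7 picked index 7: u0 ∈ [-3/296, 1/8)
intersection: [11/148, 17/148)

11/148 17/148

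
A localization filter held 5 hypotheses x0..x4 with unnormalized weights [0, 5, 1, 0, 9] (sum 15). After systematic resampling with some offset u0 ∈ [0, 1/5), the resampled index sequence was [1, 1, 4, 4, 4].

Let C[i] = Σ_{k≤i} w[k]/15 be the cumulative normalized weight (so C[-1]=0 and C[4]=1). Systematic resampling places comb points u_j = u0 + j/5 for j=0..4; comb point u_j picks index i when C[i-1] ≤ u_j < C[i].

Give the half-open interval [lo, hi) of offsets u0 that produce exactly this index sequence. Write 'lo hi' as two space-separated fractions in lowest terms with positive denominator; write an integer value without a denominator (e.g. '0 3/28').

0 2/15

C = [0, 1/3, 2/5, 2/5, 1]
j=0 picked index 1: u0 ∈ [0, 1/3)
j=1 picked index 1: u0 ∈ [-1/5, 2/15)
j=2 picked index 4: u0 ∈ [0, 3/5)
j=3 picked index 4: u0 ∈ [-1/5, 2/5)
j=4 picked index 4: u0 ∈ [-2/5, 1/5)
intersection: [0, 2/15)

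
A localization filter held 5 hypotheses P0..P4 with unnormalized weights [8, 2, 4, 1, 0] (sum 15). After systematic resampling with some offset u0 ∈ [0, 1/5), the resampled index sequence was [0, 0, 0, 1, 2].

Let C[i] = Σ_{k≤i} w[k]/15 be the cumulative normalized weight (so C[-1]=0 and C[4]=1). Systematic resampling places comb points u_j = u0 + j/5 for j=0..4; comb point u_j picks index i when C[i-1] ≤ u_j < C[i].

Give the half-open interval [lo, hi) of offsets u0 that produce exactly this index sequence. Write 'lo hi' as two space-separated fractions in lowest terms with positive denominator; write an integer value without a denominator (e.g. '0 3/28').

0 1/15

C = [8/15, 2/3, 14/15, 1, 1]
j=0 picked index 0: u0 ∈ [0, 8/15)
j=1 picked index 0: u0 ∈ [-1/5, 1/3)
j=2 picked index 0: u0 ∈ [-2/5, 2/15)
j=3 picked index 1: u0 ∈ [-1/15, 1/15)
j=4 picked index 2: u0 ∈ [-2/15, 2/15)
intersection: [0, 1/15)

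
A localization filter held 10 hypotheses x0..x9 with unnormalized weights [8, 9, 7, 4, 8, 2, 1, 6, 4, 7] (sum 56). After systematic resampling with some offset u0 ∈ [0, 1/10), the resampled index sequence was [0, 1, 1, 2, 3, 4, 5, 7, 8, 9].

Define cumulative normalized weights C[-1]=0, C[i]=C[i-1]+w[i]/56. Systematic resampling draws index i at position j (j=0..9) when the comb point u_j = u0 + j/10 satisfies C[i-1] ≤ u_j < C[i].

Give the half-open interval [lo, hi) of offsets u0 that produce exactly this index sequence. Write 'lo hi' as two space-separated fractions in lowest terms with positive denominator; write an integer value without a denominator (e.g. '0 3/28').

3/70 3/40

C = [1/7, 17/56, 3/7, 1/2, 9/14, 19/28, 39/56, 45/56, 7/8, 1]
j=0 picked index 0: u0 ∈ [0, 1/7)
j=1 picked index 1: u0 ∈ [3/70, 57/280)
j=2 picked index 1: u0 ∈ [-2/35, 29/280)
j=3 picked index 2: u0 ∈ [1/280, 9/70)
j=4 picked index 3: u0 ∈ [1/35, 1/10)
j=5 picked index 4: u0 ∈ [0, 1/7)
j=6 picked index 5: u0 ∈ [3/70, 11/140)
j=7 picked index 7: u0 ∈ [-1/280, 29/280)
j=8 picked index 8: u0 ∈ [1/280, 3/40)
j=9 picked index 9: u0 ∈ [-1/40, 1/10)
intersection: [3/70, 3/40)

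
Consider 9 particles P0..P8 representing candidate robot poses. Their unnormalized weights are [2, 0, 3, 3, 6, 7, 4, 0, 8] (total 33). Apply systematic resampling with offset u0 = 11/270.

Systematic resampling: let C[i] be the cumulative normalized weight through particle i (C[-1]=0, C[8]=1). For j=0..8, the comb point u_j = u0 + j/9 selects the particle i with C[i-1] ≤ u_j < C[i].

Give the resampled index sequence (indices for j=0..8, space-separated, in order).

0 3 4 4 5 5 6 8 8

C = [2/33, 2/33, 5/33, 8/33, 14/33, 7/11, 25/33, 25/33, 1]
j=0: u_0=11/270 ∈ [0, 2/33) → index 0
j=1: u_1=41/270 ∈ [5/33, 8/33) → index 3
j=2: u_2=71/270 ∈ [8/33, 14/33) → index 4
j=3: u_3=101/270 ∈ [8/33, 14/33) → index 4
j=4: u_4=131/270 ∈ [14/33, 7/11) → index 5
j=5: u_5=161/270 ∈ [14/33, 7/11) → index 5
j=6: u_6=191/270 ∈ [7/11, 25/33) → index 6
j=7: u_7=221/270 ∈ [25/33, 1) → index 8
j=8: u_8=251/270 ∈ [25/33, 1) → index 8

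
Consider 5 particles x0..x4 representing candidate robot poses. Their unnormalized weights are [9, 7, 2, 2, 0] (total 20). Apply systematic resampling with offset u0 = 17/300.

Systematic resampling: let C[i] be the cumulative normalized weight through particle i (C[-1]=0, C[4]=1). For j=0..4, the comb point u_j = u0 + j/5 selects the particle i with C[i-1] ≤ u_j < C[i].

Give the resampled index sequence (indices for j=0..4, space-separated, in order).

0 0 1 1 2

C = [9/20, 4/5, 9/10, 1, 1]
j=0: u_0=17/300 ∈ [0, 9/20) → index 0
j=1: u_1=77/300 ∈ [0, 9/20) → index 0
j=2: u_2=137/300 ∈ [9/20, 4/5) → index 1
j=3: u_3=197/300 ∈ [9/20, 4/5) → index 1
j=4: u_4=257/300 ∈ [4/5, 9/10) → index 2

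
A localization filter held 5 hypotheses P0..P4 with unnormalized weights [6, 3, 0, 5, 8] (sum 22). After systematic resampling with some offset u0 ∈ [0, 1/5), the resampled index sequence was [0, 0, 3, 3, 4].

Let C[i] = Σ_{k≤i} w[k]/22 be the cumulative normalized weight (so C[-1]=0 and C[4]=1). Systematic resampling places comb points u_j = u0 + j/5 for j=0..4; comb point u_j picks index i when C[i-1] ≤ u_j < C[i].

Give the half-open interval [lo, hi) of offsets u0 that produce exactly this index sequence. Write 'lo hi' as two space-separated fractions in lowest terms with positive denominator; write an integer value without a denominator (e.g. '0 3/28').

1/110 2/55

C = [3/11, 9/22, 9/22, 7/11, 1]
j=0 picked index 0: u0 ∈ [0, 3/11)
j=1 picked index 0: u0 ∈ [-1/5, 4/55)
j=2 picked index 3: u0 ∈ [1/110, 13/55)
j=3 picked index 3: u0 ∈ [-21/110, 2/55)
j=4 picked index 4: u0 ∈ [-9/55, 1/5)
intersection: [1/110, 2/55)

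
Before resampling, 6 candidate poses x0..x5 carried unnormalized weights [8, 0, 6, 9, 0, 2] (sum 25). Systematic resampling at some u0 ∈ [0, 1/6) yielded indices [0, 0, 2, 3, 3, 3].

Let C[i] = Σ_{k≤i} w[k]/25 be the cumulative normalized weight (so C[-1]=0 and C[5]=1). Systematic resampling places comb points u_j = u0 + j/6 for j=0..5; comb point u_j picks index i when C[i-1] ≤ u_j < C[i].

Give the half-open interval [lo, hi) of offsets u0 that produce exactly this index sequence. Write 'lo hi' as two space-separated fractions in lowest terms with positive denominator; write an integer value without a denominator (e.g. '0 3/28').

3/50 13/150

C = [8/25, 8/25, 14/25, 23/25, 23/25, 1]
j=0 picked index 0: u0 ∈ [0, 8/25)
j=1 picked index 0: u0 ∈ [-1/6, 23/150)
j=2 picked index 2: u0 ∈ [-1/75, 17/75)
j=3 picked index 3: u0 ∈ [3/50, 21/50)
j=4 picked index 3: u0 ∈ [-8/75, 19/75)
j=5 picked index 3: u0 ∈ [-41/150, 13/150)
intersection: [3/50, 13/150)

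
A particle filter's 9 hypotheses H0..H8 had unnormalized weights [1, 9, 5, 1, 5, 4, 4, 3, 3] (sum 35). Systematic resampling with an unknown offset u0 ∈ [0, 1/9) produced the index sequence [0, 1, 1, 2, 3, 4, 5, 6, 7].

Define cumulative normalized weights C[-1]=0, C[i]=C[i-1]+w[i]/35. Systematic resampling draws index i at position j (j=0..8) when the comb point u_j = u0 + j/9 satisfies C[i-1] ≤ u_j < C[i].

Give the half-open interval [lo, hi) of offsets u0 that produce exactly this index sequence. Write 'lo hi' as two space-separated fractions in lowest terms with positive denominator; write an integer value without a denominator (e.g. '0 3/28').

C = [1/35, 2/7, 3/7, 16/35, 3/5, 5/7, 29/35, 32/35, 1]
j=0 picked index 0: u0 ∈ [0, 1/35)
j=1 picked index 1: u0 ∈ [-26/315, 11/63)
j=2 picked index 1: u0 ∈ [-61/315, 4/63)
j=3 picked index 2: u0 ∈ [-1/21, 2/21)
j=4 picked index 3: u0 ∈ [-1/63, 4/315)
j=5 picked index 4: u0 ∈ [-31/315, 2/45)
j=6 picked index 5: u0 ∈ [-1/15, 1/21)
j=7 picked index 6: u0 ∈ [-4/63, 16/315)
j=8 picked index 7: u0 ∈ [-19/315, 8/315)
intersection: [0, 4/315)

0 4/315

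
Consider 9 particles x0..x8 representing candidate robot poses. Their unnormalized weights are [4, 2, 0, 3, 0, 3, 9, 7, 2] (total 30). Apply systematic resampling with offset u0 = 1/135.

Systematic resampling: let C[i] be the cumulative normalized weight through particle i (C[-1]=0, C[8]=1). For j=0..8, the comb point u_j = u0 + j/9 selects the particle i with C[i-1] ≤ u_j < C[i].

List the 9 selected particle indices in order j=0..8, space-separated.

0 0 3 5 6 6 6 7 7

C = [2/15, 1/5, 1/5, 3/10, 3/10, 2/5, 7/10, 14/15, 1]
j=0: u_0=1/135 ∈ [0, 2/15) → index 0
j=1: u_1=16/135 ∈ [0, 2/15) → index 0
j=2: u_2=31/135 ∈ [1/5, 3/10) → index 3
j=3: u_3=46/135 ∈ [3/10, 2/5) → index 5
j=4: u_4=61/135 ∈ [2/5, 7/10) → index 6
j=5: u_5=76/135 ∈ [2/5, 7/10) → index 6
j=6: u_6=91/135 ∈ [2/5, 7/10) → index 6
j=7: u_7=106/135 ∈ [7/10, 14/15) → index 7
j=8: u_8=121/135 ∈ [7/10, 14/15) → index 7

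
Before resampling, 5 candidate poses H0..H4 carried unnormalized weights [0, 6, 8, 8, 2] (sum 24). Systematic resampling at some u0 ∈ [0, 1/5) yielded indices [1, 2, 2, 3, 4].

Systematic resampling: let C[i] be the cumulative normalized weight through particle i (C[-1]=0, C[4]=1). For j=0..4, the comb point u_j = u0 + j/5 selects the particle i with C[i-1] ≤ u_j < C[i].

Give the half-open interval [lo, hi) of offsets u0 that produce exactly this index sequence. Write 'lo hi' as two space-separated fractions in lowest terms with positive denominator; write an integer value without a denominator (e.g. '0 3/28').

7/60 11/60

C = [0, 1/4, 7/12, 11/12, 1]
j=0 picked index 1: u0 ∈ [0, 1/4)
j=1 picked index 2: u0 ∈ [1/20, 23/60)
j=2 picked index 2: u0 ∈ [-3/20, 11/60)
j=3 picked index 3: u0 ∈ [-1/60, 19/60)
j=4 picked index 4: u0 ∈ [7/60, 1/5)
intersection: [7/60, 11/60)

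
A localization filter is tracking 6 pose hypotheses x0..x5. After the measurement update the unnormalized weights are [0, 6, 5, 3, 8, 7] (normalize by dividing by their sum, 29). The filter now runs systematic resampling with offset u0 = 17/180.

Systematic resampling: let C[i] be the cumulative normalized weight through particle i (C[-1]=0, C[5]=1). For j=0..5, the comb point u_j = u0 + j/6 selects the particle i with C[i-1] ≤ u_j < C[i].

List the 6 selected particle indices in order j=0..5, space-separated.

C = [0, 6/29, 11/29, 14/29, 22/29, 1]
j=0: u_0=17/180 ∈ [0, 6/29) → index 1
j=1: u_1=47/180 ∈ [6/29, 11/29) → index 2
j=2: u_2=77/180 ∈ [11/29, 14/29) → index 3
j=3: u_3=107/180 ∈ [14/29, 22/29) → index 4
j=4: u_4=137/180 ∈ [22/29, 1) → index 5
j=5: u_5=167/180 ∈ [22/29, 1) → index 5

1 2 3 4 5 5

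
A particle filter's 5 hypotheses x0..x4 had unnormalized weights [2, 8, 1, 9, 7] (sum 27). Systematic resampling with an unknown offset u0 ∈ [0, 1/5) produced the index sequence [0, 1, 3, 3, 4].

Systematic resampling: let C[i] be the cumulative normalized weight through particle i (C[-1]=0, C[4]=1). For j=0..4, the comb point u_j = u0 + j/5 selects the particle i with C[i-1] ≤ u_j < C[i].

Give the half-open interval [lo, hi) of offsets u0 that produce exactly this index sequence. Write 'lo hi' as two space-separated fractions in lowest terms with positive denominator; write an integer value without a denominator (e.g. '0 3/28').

1/135 2/27

C = [2/27, 10/27, 11/27, 20/27, 1]
j=0 picked index 0: u0 ∈ [0, 2/27)
j=1 picked index 1: u0 ∈ [-17/135, 23/135)
j=2 picked index 3: u0 ∈ [1/135, 46/135)
j=3 picked index 3: u0 ∈ [-26/135, 19/135)
j=4 picked index 4: u0 ∈ [-8/135, 1/5)
intersection: [1/135, 2/27)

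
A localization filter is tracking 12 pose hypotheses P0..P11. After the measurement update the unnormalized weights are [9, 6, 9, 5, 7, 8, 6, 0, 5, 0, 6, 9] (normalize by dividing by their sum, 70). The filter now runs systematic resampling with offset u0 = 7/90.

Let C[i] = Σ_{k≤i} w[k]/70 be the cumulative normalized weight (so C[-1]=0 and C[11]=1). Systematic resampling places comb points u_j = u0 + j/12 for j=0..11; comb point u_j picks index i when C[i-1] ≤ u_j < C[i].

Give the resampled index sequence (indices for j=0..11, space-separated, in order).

C = [9/70, 3/14, 12/35, 29/70, 18/35, 22/35, 5/7, 5/7, 11/14, 11/14, 61/70, 1]
j=0: u_0=7/90 ∈ [0, 9/70) → index 0
j=1: u_1=29/180 ∈ [9/70, 3/14) → index 1
j=2: u_2=11/45 ∈ [3/14, 12/35) → index 2
j=3: u_3=59/180 ∈ [3/14, 12/35) → index 2
j=4: u_4=37/90 ∈ [12/35, 29/70) → index 3
j=5: u_5=89/180 ∈ [29/70, 18/35) → index 4
j=6: u_6=26/45 ∈ [18/35, 22/35) → index 5
j=7: u_7=119/180 ∈ [22/35, 5/7) → index 6
j=8: u_8=67/90 ∈ [5/7, 11/14) → index 8
j=9: u_9=149/180 ∈ [11/14, 61/70) → index 10
j=10: u_10=41/45 ∈ [61/70, 1) → index 11
j=11: u_11=179/180 ∈ [61/70, 1) → index 11

0 1 2 2 3 4 5 6 8 10 11 11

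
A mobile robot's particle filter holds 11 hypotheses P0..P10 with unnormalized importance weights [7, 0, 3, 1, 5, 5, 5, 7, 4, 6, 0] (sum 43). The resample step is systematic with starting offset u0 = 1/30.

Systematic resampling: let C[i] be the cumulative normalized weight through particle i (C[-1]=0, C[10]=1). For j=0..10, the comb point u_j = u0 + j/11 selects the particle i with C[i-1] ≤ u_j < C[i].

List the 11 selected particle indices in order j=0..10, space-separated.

0 0 2 4 5 5 6 7 7 8 9

C = [7/43, 7/43, 10/43, 11/43, 16/43, 21/43, 26/43, 33/43, 37/43, 1, 1]
j=0: u_0=1/30 ∈ [0, 7/43) → index 0
j=1: u_1=41/330 ∈ [0, 7/43) → index 0
j=2: u_2=71/330 ∈ [7/43, 10/43) → index 2
j=3: u_3=101/330 ∈ [11/43, 16/43) → index 4
j=4: u_4=131/330 ∈ [16/43, 21/43) → index 5
j=5: u_5=161/330 ∈ [16/43, 21/43) → index 5
j=6: u_6=191/330 ∈ [21/43, 26/43) → index 6
j=7: u_7=221/330 ∈ [26/43, 33/43) → index 7
j=8: u_8=251/330 ∈ [26/43, 33/43) → index 7
j=9: u_9=281/330 ∈ [33/43, 37/43) → index 8
j=10: u_10=311/330 ∈ [37/43, 1) → index 9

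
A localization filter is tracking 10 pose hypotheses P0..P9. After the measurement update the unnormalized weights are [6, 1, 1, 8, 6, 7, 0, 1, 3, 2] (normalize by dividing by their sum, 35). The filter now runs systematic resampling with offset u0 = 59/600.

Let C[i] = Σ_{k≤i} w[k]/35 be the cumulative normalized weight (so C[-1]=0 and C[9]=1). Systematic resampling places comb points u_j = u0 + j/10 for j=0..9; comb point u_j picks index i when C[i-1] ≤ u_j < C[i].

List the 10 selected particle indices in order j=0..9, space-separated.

C = [6/35, 1/5, 8/35, 16/35, 22/35, 29/35, 29/35, 6/7, 33/35, 1]
j=0: u_0=59/600 ∈ [0, 6/35) → index 0
j=1: u_1=119/600 ∈ [6/35, 1/5) → index 1
j=2: u_2=179/600 ∈ [8/35, 16/35) → index 3
j=3: u_3=239/600 ∈ [8/35, 16/35) → index 3
j=4: u_4=299/600 ∈ [16/35, 22/35) → index 4
j=5: u_5=359/600 ∈ [16/35, 22/35) → index 4
j=6: u_6=419/600 ∈ [22/35, 29/35) → index 5
j=7: u_7=479/600 ∈ [22/35, 29/35) → index 5
j=8: u_8=539/600 ∈ [6/7, 33/35) → index 8
j=9: u_9=599/600 ∈ [33/35, 1) → index 9

0 1 3 3 4 4 5 5 8 9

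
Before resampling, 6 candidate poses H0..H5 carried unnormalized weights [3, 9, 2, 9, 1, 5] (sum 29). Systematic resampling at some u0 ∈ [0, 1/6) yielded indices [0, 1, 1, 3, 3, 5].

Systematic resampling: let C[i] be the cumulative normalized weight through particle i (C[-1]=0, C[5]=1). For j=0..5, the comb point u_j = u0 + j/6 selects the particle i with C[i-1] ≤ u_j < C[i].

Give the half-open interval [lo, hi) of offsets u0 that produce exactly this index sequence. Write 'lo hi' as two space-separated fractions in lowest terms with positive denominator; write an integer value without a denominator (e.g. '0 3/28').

C = [3/29, 12/29, 14/29, 23/29, 24/29, 1]
j=0 picked index 0: u0 ∈ [0, 3/29)
j=1 picked index 1: u0 ∈ [-11/174, 43/174)
j=2 picked index 1: u0 ∈ [-20/87, 7/87)
j=3 picked index 3: u0 ∈ [-1/58, 17/58)
j=4 picked index 3: u0 ∈ [-16/87, 11/87)
j=5 picked index 5: u0 ∈ [-1/174, 1/6)
intersection: [0, 7/87)

0 7/87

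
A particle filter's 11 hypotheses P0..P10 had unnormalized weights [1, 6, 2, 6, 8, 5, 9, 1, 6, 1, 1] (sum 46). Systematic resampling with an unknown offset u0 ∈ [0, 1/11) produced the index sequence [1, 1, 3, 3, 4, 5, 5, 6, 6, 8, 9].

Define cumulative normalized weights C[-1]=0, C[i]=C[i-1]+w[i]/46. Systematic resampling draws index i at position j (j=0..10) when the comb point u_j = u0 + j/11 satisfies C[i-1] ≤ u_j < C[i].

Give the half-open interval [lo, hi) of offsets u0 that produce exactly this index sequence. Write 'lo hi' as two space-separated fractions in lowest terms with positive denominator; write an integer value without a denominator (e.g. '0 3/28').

12/253 27/506

C = [1/46, 7/46, 9/46, 15/46, 1/2, 14/23, 37/46, 19/23, 22/23, 45/46, 1]
j=0 picked index 1: u0 ∈ [1/46, 7/46)
j=1 picked index 1: u0 ∈ [-35/506, 31/506)
j=2 picked index 3: u0 ∈ [7/506, 73/506)
j=3 picked index 3: u0 ∈ [-39/506, 27/506)
j=4 picked index 4: u0 ∈ [-19/506, 3/22)
j=5 picked index 5: u0 ∈ [1/22, 39/253)
j=6 picked index 5: u0 ∈ [-1/22, 16/253)
j=7 picked index 6: u0 ∈ [-7/253, 85/506)
j=8 picked index 6: u0 ∈ [-30/253, 39/506)
j=9 picked index 8: u0 ∈ [2/253, 35/253)
j=10 picked index 9: u0 ∈ [12/253, 35/506)
intersection: [12/253, 27/506)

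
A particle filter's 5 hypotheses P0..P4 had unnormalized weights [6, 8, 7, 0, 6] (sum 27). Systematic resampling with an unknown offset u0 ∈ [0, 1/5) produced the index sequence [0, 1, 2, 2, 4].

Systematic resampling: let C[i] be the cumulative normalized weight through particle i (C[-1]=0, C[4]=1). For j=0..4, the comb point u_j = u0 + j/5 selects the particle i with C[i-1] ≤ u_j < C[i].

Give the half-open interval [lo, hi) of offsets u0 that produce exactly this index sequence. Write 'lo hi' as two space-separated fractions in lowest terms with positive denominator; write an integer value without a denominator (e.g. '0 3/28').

16/135 8/45

C = [2/9, 14/27, 7/9, 7/9, 1]
j=0 picked index 0: u0 ∈ [0, 2/9)
j=1 picked index 1: u0 ∈ [1/45, 43/135)
j=2 picked index 2: u0 ∈ [16/135, 17/45)
j=3 picked index 2: u0 ∈ [-11/135, 8/45)
j=4 picked index 4: u0 ∈ [-1/45, 1/5)
intersection: [16/135, 8/45)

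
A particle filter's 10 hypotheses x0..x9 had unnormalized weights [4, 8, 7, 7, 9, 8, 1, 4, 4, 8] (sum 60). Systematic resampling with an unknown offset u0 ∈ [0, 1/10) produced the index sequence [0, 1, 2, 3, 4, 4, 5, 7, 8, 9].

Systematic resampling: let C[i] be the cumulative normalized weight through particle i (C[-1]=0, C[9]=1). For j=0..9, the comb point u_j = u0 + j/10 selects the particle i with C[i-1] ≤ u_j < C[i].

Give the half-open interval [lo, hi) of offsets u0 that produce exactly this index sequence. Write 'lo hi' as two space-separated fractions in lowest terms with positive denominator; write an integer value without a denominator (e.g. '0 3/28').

C = [1/15, 1/5, 19/60, 13/30, 7/12, 43/60, 11/15, 4/5, 13/15, 1]
j=0 picked index 0: u0 ∈ [0, 1/15)
j=1 picked index 1: u0 ∈ [-1/30, 1/10)
j=2 picked index 2: u0 ∈ [0, 7/60)
j=3 picked index 3: u0 ∈ [1/60, 2/15)
j=4 picked index 4: u0 ∈ [1/30, 11/60)
j=5 picked index 4: u0 ∈ [-1/15, 1/12)
j=6 picked index 5: u0 ∈ [-1/60, 7/60)
j=7 picked index 7: u0 ∈ [1/30, 1/10)
j=8 picked index 8: u0 ∈ [0, 1/15)
j=9 picked index 9: u0 ∈ [-1/30, 1/10)
intersection: [1/30, 1/15)

1/30 1/15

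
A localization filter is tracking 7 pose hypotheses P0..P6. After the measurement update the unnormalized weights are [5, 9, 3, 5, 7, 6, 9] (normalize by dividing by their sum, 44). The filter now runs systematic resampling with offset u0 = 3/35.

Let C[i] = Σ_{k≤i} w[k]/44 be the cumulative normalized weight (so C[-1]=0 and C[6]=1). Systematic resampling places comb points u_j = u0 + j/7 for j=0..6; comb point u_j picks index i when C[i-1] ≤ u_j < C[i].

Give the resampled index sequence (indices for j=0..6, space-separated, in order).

C = [5/44, 7/22, 17/44, 1/2, 29/44, 35/44, 1]
j=0: u_0=3/35 ∈ [0, 5/44) → index 0
j=1: u_1=8/35 ∈ [5/44, 7/22) → index 1
j=2: u_2=13/35 ∈ [7/22, 17/44) → index 2
j=3: u_3=18/35 ∈ [1/2, 29/44) → index 4
j=4: u_4=23/35 ∈ [1/2, 29/44) → index 4
j=5: u_5=4/5 ∈ [35/44, 1) → index 6
j=6: u_6=33/35 ∈ [35/44, 1) → index 6

0 1 2 4 4 6 6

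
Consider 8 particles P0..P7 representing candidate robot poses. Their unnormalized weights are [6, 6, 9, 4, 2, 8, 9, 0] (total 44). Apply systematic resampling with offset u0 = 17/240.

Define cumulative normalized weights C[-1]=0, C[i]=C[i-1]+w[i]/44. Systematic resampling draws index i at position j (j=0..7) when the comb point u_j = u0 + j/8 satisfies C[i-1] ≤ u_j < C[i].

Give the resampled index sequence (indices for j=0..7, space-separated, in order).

C = [3/22, 3/11, 21/44, 25/44, 27/44, 35/44, 1, 1]
j=0: u_0=17/240 ∈ [0, 3/22) → index 0
j=1: u_1=47/240 ∈ [3/22, 3/11) → index 1
j=2: u_2=77/240 ∈ [3/11, 21/44) → index 2
j=3: u_3=107/240 ∈ [3/11, 21/44) → index 2
j=4: u_4=137/240 ∈ [25/44, 27/44) → index 4
j=5: u_5=167/240 ∈ [27/44, 35/44) → index 5
j=6: u_6=197/240 ∈ [35/44, 1) → index 6
j=7: u_7=227/240 ∈ [35/44, 1) → index 6

0 1 2 2 4 5 6 6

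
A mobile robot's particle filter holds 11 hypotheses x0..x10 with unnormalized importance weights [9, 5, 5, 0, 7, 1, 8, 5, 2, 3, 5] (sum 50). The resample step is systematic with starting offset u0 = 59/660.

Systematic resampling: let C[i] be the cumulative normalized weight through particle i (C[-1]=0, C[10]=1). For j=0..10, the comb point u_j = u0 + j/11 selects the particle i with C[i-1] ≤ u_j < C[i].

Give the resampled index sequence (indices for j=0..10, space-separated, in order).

C = [9/50, 7/25, 19/50, 19/50, 13/25, 27/50, 7/10, 4/5, 21/25, 9/10, 1]
j=0: u_0=59/660 ∈ [0, 9/50) → index 0
j=1: u_1=119/660 ∈ [9/50, 7/25) → index 1
j=2: u_2=179/660 ∈ [9/50, 7/25) → index 1
j=3: u_3=239/660 ∈ [7/25, 19/50) → index 2
j=4: u_4=299/660 ∈ [19/50, 13/25) → index 4
j=5: u_5=359/660 ∈ [27/50, 7/10) → index 6
j=6: u_6=419/660 ∈ [27/50, 7/10) → index 6
j=7: u_7=479/660 ∈ [7/10, 4/5) → index 7
j=8: u_8=49/60 ∈ [4/5, 21/25) → index 8
j=9: u_9=599/660 ∈ [9/10, 1) → index 10
j=10: u_10=659/660 ∈ [9/10, 1) → index 10

0 1 1 2 4 6 6 7 8 10 10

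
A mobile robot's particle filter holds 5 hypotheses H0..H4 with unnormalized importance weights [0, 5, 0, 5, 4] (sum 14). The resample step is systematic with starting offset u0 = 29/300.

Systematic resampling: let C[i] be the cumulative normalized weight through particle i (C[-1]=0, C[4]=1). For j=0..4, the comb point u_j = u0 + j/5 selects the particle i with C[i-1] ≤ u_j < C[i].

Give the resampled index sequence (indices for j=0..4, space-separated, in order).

C = [0, 5/14, 5/14, 5/7, 1]
j=0: u_0=29/300 ∈ [0, 5/14) → index 1
j=1: u_1=89/300 ∈ [0, 5/14) → index 1
j=2: u_2=149/300 ∈ [5/14, 5/7) → index 3
j=3: u_3=209/300 ∈ [5/14, 5/7) → index 3
j=4: u_4=269/300 ∈ [5/7, 1) → index 4

1 1 3 3 4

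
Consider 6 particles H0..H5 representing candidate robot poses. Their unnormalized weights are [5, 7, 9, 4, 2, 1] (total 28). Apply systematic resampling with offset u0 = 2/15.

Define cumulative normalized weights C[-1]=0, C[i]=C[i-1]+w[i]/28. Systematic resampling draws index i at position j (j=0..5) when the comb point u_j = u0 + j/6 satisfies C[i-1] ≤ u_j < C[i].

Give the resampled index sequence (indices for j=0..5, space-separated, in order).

0 1 2 2 3 5

C = [5/28, 3/7, 3/4, 25/28, 27/28, 1]
j=0: u_0=2/15 ∈ [0, 5/28) → index 0
j=1: u_1=3/10 ∈ [5/28, 3/7) → index 1
j=2: u_2=7/15 ∈ [3/7, 3/4) → index 2
j=3: u_3=19/30 ∈ [3/7, 3/4) → index 2
j=4: u_4=4/5 ∈ [3/4, 25/28) → index 3
j=5: u_5=29/30 ∈ [27/28, 1) → index 5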